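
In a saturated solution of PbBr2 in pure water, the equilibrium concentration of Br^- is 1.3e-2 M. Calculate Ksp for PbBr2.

PbBr2(s) ⇌ Pb^2+(aq) + 2 Br^-(aq)
Stoichiometry gives [Pb^2+] = (1/2)[Br^-] = 6.50 × 10^-3 M.
Ksp = [Pb^2+][Br^-]^2
Ksp = 6.50 × 10^-3 × (1.3 × 10^-2)^2 = 1.1 × 10^-6

Ksp ≈ 1.1 × 10^-6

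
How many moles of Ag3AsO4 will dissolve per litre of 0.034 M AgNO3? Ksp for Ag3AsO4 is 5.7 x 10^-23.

1.5 x 10^-18 M

Ag3AsO4(s) ⇌ 3 Ag^+ + AsO4^3-
Ksp = [Ag^+]^3[AsO4^3-]
If s mol/L dissolves here, [Ag^+] = 0.034 + 3s ≈ 0.034, [AsO4^3-] = s (since Ag^+ from AgNO3 dominates).
Ksp ≈ (0.034)^3 × s
s = 1.5 × 10^-18 M
Check: 3s = 4.4 × 10^-18 ≪ 0.034, so the approximation is valid.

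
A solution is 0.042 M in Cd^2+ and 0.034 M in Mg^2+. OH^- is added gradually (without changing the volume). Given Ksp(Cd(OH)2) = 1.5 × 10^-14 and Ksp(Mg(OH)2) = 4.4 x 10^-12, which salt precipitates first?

Cd(OH)2

Precipitation of each salt starts when its ion product equals its Ksp.
For Cd(OH)2: 1.5 × 10^-14 = 0.042 × [OH^-]^2  ⇒  [OH^-] = 6.0 × 10^-7 M.
For Mg(OH)2: 4.4 x 10^-12 = 0.034 × [OH^-]^2  ⇒  [OH^-] = 1.1 × 10^-5 M.
The salt with the lower threshold [OH^-] precipitates first: Cd(OH)2.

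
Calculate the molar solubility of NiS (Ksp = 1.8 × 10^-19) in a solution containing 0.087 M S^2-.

s ≈ 2.1 × 10^-18 M

NiS(s) ⇌ Ni^2+ + S^2-
Ksp = [Ni^2+][S^2-]
Let s be the molar solubility in this solution. [Ni^2+] = s, [S^2-] = 0.087 + s ≈ 0.087 (common-ion effect: S^2- is already 0.087 M).
Ksp ≈ s × 0.087
s = 2.1 × 10^-18 M
Check: s = 2.1 x 10^-18 ≪ 0.087, so the approximation is valid.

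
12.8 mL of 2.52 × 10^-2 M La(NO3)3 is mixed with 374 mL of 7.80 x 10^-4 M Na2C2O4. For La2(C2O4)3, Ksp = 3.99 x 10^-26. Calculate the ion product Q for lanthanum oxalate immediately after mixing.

Total volume = 12.8 + 374 = 386.8 mL.
[La^3+] = 2.52 × 10^-2 × (12.8/386.8) = 8.339 × 10^-4 M
[C2O4^2-] = 7.80 x 10^-4 × (374/386.8) = 7.542 × 10^-4 M
La2(C2O4)3(s) ⇌ 2 La^3+(aq) + 3 C2O4^2-(aq), so Q = [La^3+]^2[C2O4^2-]^3
Q = (8.339 x 10^-4)^2(7.542 × 10^-4)^3 = 2.98 × 10^-16
Q > Ksp, so La2(C2O4)3 will precipitate.

Q = 2.98e-16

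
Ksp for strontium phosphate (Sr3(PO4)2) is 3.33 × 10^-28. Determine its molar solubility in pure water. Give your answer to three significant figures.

Sr3(PO4)2(s) <=> 3 Sr^2+(aq) + 2 PO4^3-(aq)
Ksp = [Sr^2+]^3[PO4^3-]^2
Let s = molar solubility. Then [Sr^2+] = 3s and [PO4^3-] = 2s.
Substituting: Ksp = (3s)^3(2s)^2 = 108s^5
s^5 = 3.33 × 10^-28 / 108, so s = 1.25 x 10^-6 M

s = 1.25 × 10^-6 M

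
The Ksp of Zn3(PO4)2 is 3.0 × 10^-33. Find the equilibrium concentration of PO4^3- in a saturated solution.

[PO4^3-] ≈ 2.5 × 10^-7 M

Zn3(PO4)2(s) ⇌ 3 Zn^2+(aq) + 2 PO4^3-(aq)
Ksp = [Zn^2+]^3[PO4^3-]^2
Let s = molar solubility. Then [Zn^2+] = 3s and [PO4^3-] = 2s.
So Ksp = (3s)^3 × (2s)^2 = 108s^5
Solving, s = (3.0 × 10^-33/108)^(1/5) = 1.23 × 10^-7 M
[PO4^3-] = 2s = 2.5 × 10^-7 M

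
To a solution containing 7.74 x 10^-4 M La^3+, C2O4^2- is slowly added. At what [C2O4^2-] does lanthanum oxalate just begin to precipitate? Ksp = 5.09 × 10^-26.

[C2O4^2-] ≈ 4.40 × 10^-7 M

La2(C2O4)3(s) <=> 2 La^3+ + 3 C2O4^2-
Ksp = [La^3+]^2[C2O4^2-]^3
Precipitation begins when Q = Ksp. With [La^3+] = 7.74 x 10^-4 M:
5.09 × 10^-26 = (7.74 x 10^-4)^2 × [C2O4^2-]^3
[C2O4^2-] = (5.09 × 10^-26 / 5.991 x 10^-7)^(1/3) = 4.40 × 10^-7 M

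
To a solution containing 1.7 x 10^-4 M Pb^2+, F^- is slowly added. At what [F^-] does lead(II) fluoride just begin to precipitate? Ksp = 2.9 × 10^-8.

1.3 x 10^-2 M

PbF2(s) <=> Pb^2+(aq) + 2 F^-(aq)
Ksp = [Pb^2+][F^-]^2
Precipitation begins when Q = Ksp. With [Pb^2+] = 1.7 x 10^-4 M:
2.9 × 10^-8 = (1.7 x 10^-4) × [F^-]^2
[F^-] = (2.9 × 10^-8 / 1.7 x 10^-4)^(1/2) = 1.3 × 10^-2 M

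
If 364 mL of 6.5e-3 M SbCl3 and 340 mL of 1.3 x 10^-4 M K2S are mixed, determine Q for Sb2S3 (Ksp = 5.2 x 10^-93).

Q = 2.8 × 10^-18

Total volume = 364 + 340 = 704 mL.
[Sb^3+] = 6.5 x 10^-3 × (364/704) = 3.36 × 10^-3 M
[S^2-] = 1.3 × 10^-4 × (340/704) = 6.28 x 10^-5 M
Sb2S3(s) <=> 2 Sb^3+ + 3 S^2-, so Q = [Sb^3+]^2[S^2-]^3
Q = (3.36 × 10^-3)^2(6.28 × 10^-5)^3 = 2.8 × 10^-18
Q > Ksp, so Sb2S3 will precipitate.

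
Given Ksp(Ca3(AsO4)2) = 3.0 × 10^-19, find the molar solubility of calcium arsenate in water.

s ≈ 7.7e-5 M

Ca3(AsO4)2(s) ⇌ 3 Ca^2+ + 2 AsO4^3-
Ksp = [Ca^2+]^3[AsO4^3-]^2
Let s = molar solubility. Then [Ca^2+] = 3s and [AsO4^3-] = 2s.
Ksp = (3s)^3(2s)^2 = 108s^5
s = (3.0 × 10^-19 / 108)^(1/5) = 7.7 x 10^-5 M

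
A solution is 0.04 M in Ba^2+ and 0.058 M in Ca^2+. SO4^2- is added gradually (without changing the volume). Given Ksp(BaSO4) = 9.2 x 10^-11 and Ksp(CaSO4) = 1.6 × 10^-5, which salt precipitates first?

BaSO4

Each salt begins to precipitate when Q = Ksp, i.e. when [SO4^2-] reaches its threshold.
For BaSO4: 9.2 x 10^-11 = 0.04 × [SO4^2-]  ⇒  [SO4^2-] = 2.3 × 10^-9 M.
For CaSO4: 1.6 × 10^-5 = 0.058 × [SO4^2-]  ⇒  [SO4^2-] = 2.8 x 10^-4 M.
The salt with the lower threshold [SO4^2-] precipitates first: BaSO4.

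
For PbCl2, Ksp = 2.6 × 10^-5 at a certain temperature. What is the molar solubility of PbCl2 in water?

1.9 × 10^-2 M

PbCl2(s) ⇌ Pb^2+ + 2 Cl^-
Ksp = [Pb^2+][Cl^-]^2
For each mole of PbCl2 that dissolves: [Pb^2+] = s, [Cl^-] = 2s.
So Ksp = s × (2s)^2 = 4s^3
Solving, s = (2.6 × 10^-5/4)^(1/3) = 1.9 × 10^-2 M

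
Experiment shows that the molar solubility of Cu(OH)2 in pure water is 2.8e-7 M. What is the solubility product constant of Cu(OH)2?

Ksp = 8.8 × 10^-20

Cu(OH)2(s) ⇌ Cu^2+(aq) + 2 OH^-(aq)
With molar solubility s: [Cu^2+] = s, [OH^-] = 2s.
Ksp = [Cu^2+][OH^-]^2
Ksp = s(2s)^2 = 4s^3
Ksp = 4 × (2.8 × 10^-7)^3 = 8.8 × 10^-20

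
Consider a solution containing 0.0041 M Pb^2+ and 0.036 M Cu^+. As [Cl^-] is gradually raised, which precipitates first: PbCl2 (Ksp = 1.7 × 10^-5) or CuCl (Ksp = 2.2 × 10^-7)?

CuCl

Precipitation of each salt starts when its ion product equals its Ksp.
For PbCl2: 1.7 × 10^-5 = 0.0041 × [Cl^-]^2  ⇒  [Cl^-] = 6.4 × 10^-2 M.
For CuCl: 2.2 × 10^-7 = 0.036 × [Cl^-]  ⇒  [Cl^-] = 6.1 x 10^-6 M.
The salt with the lower threshold [Cl^-] precipitates first: CuCl.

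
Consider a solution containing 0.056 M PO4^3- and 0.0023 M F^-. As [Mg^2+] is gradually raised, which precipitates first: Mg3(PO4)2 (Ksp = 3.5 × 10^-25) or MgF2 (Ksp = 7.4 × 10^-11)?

Mg3(PO4)2

Each salt begins to precipitate when Q = Ksp, i.e. when [Mg^2+] reaches its threshold.
For Mg3(PO4)2: 3.5 × 10^-25 = (0.056)^2 × [Mg^2+]^3  ⇒  [Mg^2+] = 4.8 x 10^-8 M.
For MgF2: 7.4 × 10^-11 = (0.0023)^2 × [Mg^2+]  ⇒  [Mg^2+] = 1.4 × 10^-5 M.
The salt with the lower threshold [Mg^2+] precipitates first: Mg3(PO4)2.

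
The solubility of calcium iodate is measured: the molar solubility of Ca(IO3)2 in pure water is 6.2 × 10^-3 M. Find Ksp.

Ksp = 9.5 × 10^-7

Ca(IO3)2(s) <=> Ca^2+(aq) + 2 IO3^-(aq)
If s mol/L of Ca(IO3)2 dissolves, [Ca^2+] = s and [IO3^-] = 2s.
Ksp = [Ca^2+][IO3^-]^2
Ksp = s(2s)^2 = 4s^3
With s = 6.2 x 10^-3: Ksp = 9.5 × 10^-7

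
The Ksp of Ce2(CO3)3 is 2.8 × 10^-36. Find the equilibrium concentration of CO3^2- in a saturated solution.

9.1 × 10^-8 M

Ce2(CO3)3(s) ⇌ 2 Ce^3+(aq) + 3 CO3^2-(aq)
Ksp = [Ce^3+]^2[CO3^2-]^3
Let s = molar solubility. Then [Ce^3+] = 2s and [CO3^2-] = 3s.
Ksp = (2s)^2(3s)^3 = 108s^5
s^5 = 2.8 × 10^-36 / 108, so s = 3.04 x 10^-8 M
[CO3^2-] = 3s = 9.1 × 10^-8 M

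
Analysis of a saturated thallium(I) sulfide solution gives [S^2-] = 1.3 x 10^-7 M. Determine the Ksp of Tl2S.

Tl2S(s) <=> 2 Tl^+ + S^2-
Stoichiometry gives [Tl^+] = (2/1)[S^2-] = 2.60 × 10^-7 M.
Ksp = [Tl^+]^2[S^2-]
Ksp = (2.60 x 10^-7)^2 × 1.3 × 10^-7 = 8.8 × 10^-21

8.8 × 10^-21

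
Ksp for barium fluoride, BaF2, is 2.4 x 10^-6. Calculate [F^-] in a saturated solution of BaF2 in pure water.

[F^-] ≈ 1.7 × 10^-2 M

BaF2(s) ⇌ Ba^2+ + 2 F^-
Ksp = [Ba^2+][F^-]^2
Let s = molar solubility. Then [Ba^2+] = s and [F^-] = 2s.
Ksp = s(2s)^2 = 4s^3
s = (2.4 x 10^-6 / 4)^(1/3) = 8.43 x 10^-3 M
[F^-] = 2s = 1.7 × 10^-2 M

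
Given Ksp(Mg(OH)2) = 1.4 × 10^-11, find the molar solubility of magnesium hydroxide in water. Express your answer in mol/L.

Mg(OH)2(s) <=> Mg^2+(aq) + 2 OH^-(aq)
Ksp = [Mg^2+][OH^-]^2
Let s = molar solubility. Then [Mg^2+] = s and [OH^-] = 2s.
Substituting: Ksp = s(2s)^2 = 4s^3
s = (1.4 × 10^-11 / 4)^(1/3) = 1.5 × 10^-4 M

1.5e-4 M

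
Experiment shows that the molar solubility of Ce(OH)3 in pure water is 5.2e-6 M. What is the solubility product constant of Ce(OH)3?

Ce(OH)3(s) ⇌ Ce^3+(aq) + 3 OH^-(aq)
For each mole of Ce(OH)3 that dissolves: [Ce^3+] = s, [OH^-] = 3s.
Ksp = [Ce^3+][OH^-]^3
Ksp = s(3s)^3 = 27s^4
Ksp = 27 × (5.2 × 10^-6)^4 = 2.0 × 10^-20

Ksp ≈ 2.0 x 10^-20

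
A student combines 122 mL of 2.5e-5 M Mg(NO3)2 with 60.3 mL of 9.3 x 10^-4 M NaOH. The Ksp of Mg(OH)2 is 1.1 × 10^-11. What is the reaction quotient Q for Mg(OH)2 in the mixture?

Total volume = 122 + 60.3 = 182.3 mL.
[Mg^2+] = 2.5 x 10^-5 × (122/182.3) = 1.67 × 10^-5 M
[OH^-] = 9.3 x 10^-4 × (60.3/182.3) = 3.08 × 10^-4 M
Mg(OH)2(s) ⇌ Mg^2+(aq) + 2 OH^-(aq), so Q = [Mg^2+][OH^-]^2
Q = (1.67 × 10^-5)(3.08 × 10^-4)^2 = 1.6 x 10^-12
Q < Ksp, so no precipitate of Mg(OH)2 forms.

Q = 1.6e-12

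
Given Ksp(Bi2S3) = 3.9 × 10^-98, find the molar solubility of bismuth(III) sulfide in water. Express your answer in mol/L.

s = 1.3e-20 M

Bi2S3(s) <=> 2 Bi^3+(aq) + 3 S^2-(aq)
Ksp = [Bi^3+]^2[S^2-]^3
For each mole of Bi2S3 that dissolves: [Bi^3+] = 2s, [S^2-] = 3s.
Ksp = (2s)^2(3s)^3 = 108s^5
Solving, s = (3.9 × 10^-98/108)^(1/5) = 1.3 × 10^-20 M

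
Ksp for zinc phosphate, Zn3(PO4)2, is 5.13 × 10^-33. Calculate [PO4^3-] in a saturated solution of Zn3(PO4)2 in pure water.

[PO4^3-] ≈ 2.73 x 10^-7 M

Zn3(PO4)2(s) ⇌ 3 Zn^2+(aq) + 2 PO4^3-(aq)
Ksp = [Zn^2+]^3[PO4^3-]^2
Let s = molar solubility. Then [Zn^2+] = 3s and [PO4^3-] = 2s.
Ksp = (3s)^3(2s)^2 = 108s^5
Solving, s = (5.13 × 10^-33/108)^(1/5) = 1.366 x 10^-7 M
[PO4^3-] = 2s = 2.73 × 10^-7 M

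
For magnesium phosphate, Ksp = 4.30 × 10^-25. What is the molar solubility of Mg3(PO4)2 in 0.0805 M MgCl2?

Mg3(PO4)2(s) <=> 3 Mg^2+(aq) + 2 PO4^3-(aq)
Ksp = [Mg^2+]^3[PO4^3-]^2
If s mol/L dissolves here, [Mg^2+] = 0.0805 + 3s ≈ 0.0805, [PO4^3-] = 2s (common-ion effect: Mg^2+ is already 0.0805 M).
Ksp ≈ (0.0805)^3 × (2s)^2
s = 1.44 × 10^-11 M
Check: 3s = 4.3 × 10^-11 ≪ 0.0805, so the approximation is valid.

s ≈ 1.44e-11 M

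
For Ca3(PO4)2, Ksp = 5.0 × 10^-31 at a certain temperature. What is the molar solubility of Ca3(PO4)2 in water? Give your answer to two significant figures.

Ca3(PO4)2(s) ⇌ 3 Ca^2+ + 2 PO4^3-
Ksp = [Ca^2+]^3[PO4^3-]^2
Let s = molar solubility. Then [Ca^2+] = 3s and [PO4^3-] = 2s.
So Ksp = (3s)^3 × (2s)^2 = 108s^5
s^5 = 5.0 × 10^-31 / 108, so s = 3.4 x 10^-7 M

s ≈ 3.4 × 10^-7 M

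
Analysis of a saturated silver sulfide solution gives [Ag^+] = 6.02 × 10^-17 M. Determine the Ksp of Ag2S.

Ksp ≈ 1.09 × 10^-49

Ag2S(s) ⇌ 2 Ag^+ + S^2-
Stoichiometry gives [S^2-] = (1/2)[Ag^+] = 3.010 × 10^-17 M.
Ksp = [Ag^+]^2[S^2-]
Ksp = (6.02 × 10^-17)^2 × 3.010 × 10^-17 = 1.09 × 10^-49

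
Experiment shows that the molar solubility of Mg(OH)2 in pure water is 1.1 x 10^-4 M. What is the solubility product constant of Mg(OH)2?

Mg(OH)2(s) ⇌ Mg^2+(aq) + 2 OH^-(aq)
For each mole of Mg(OH)2 that dissolves: [Mg^2+] = s, [OH^-] = 2s.
Ksp = [Mg^2+][OH^-]^2
Substituting: Ksp = s(2s)^2 = 4s^3
Ksp = 4 × (1.1 × 10^-4)^3 = 5.3 x 10^-12

Ksp = 5.3 × 10^-12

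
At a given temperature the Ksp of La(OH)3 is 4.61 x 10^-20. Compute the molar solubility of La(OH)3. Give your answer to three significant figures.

La(OH)3(s) ⇌ La^3+(aq) + 3 OH^-(aq)
Ksp = [La^3+][OH^-]^3
If s mol/L of La(OH)3 dissolves, [La^3+] = s and [OH^-] = 3s.
So Ksp = s × (3s)^3 = 27s^4
Solving, s = (4.61 x 10^-20/27)^(1/4) = 6.43 × 10^-6 M

s = 6.43e-6 M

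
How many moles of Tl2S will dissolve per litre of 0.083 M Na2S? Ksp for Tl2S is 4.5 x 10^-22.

s ≈ 3.7e-11 M

Tl2S(s) ⇌ 2 Tl^+(aq) + S^2-(aq)
Ksp = [Tl^+]^2[S^2-]
Let s be the molar solubility in this solution. [Tl^+] = 2s, [S^2-] = 0.083 + s ≈ 0.083 (Ksp is small, so little additional dissolves).
Ksp ≈ (2s)^2 × 0.083
s = 3.7 x 10^-11 M
Check: s = 3.7 × 10^-11 ≪ 0.083, so the approximation is valid.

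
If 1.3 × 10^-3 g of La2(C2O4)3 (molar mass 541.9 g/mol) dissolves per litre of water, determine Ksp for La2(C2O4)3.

Molar solubility s = (1.3 x 10^-3 g/L) / (541.9 g/mol) = 2.40 × 10^-6 M.
La2(C2O4)3(s) ⇌ 2 La^3+(aq) + 3 C2O4^2-(aq)
With molar solubility s: [La^3+] = 2s, [C2O4^2-] = 3s.
Ksp = [La^3+]^2[C2O4^2-]^3
Substituting: Ksp = (2s)^2(3s)^3 = 108s^5
With s = 2.40 × 10^-6: Ksp = 8.6 × 10^-27

8.6 x 10^-27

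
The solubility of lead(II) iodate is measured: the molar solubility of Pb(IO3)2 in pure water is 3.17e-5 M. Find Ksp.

Pb(IO3)2(s) ⇌ Pb^2+(aq) + 2 IO3^-(aq)
Let s = molar solubility. Then [Pb^2+] = s and [IO3^-] = 2s.
Ksp = [Pb^2+][IO3^-]^2
Substituting: Ksp = s(2s)^2 = 4s^3
With s = 3.17 × 10^-5: Ksp = 1.27 × 10^-13

Ksp ≈ 1.27 × 10^-13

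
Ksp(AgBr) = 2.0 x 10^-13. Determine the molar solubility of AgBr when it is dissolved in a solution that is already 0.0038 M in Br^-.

AgBr(s) ⇌ Ag^+(aq) + Br^-(aq)
Ksp = [Ag^+][Br^-]
Let s = moles of AgBr that dissolve per litre. [Ag^+] = s, [Br^-] = 0.0038 + s ≈ 0.0038 (Ksp is small, so little additional dissolves).
Ksp ≈ s × 0.0038
s = 5.3 × 10^-11 M
Check: s = 5.3 × 10^-11 ≪ 0.0038, so the approximation is valid.

s = 5.3e-11 M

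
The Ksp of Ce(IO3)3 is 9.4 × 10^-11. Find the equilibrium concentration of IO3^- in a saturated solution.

Ce(IO3)3(s) <=> Ce^3+ + 3 IO3^-
Ksp = [Ce^3+][IO3^-]^3
For each mole of Ce(IO3)3 that dissolves: [Ce^3+] = s, [IO3^-] = 3s.
Ksp = s(3s)^3 = 27s^4
Solving, s = (9.4 × 10^-11/27)^(1/4) = 1.37 x 10^-3 M
[IO3^-] = 3s = 4.1 x 10^-3 M

[IO3^-] ≈ 4.1 × 10^-3 M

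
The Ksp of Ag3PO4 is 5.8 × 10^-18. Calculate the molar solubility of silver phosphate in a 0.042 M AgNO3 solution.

Ag3PO4(s) <=> 3 Ag^+ + PO4^3-
Ksp = [Ag^+]^3[PO4^3-]
If s mol/L dissolves here, [Ag^+] = 0.042 + 3s ≈ 0.042, [PO4^3-] = s (common-ion effect: Ag^+ is already 0.042 M).
Ksp ≈ (0.042)^3 × s
s = 7.8 × 10^-14 M
Check: 3s = 2.3 × 10^-13 ≪ 0.042, so the approximation is valid.

s ≈ 7.8e-14 M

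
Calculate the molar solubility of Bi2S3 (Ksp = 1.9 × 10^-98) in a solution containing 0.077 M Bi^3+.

s = 4.9 x 10^-33 M

Bi2S3(s) ⇌ 2 Bi^3+ + 3 S^2-
Ksp = [Bi^3+]^2[S^2-]^3
Let s be the molar solubility in this solution. [Bi^3+] = 0.077 + 2s ≈ 0.077, [S^2-] = 3s (since the Bi^3+ already present dominates).
Ksp ≈ (0.077)^2 × (3s)^3
s = 4.9 × 10^-33 M
Check: 2s = 9.8 x 10^-33 ≪ 0.077, so the approximation is valid.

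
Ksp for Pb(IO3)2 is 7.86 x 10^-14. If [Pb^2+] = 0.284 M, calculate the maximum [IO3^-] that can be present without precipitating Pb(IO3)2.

Pb(IO3)2(s) ⇌ Pb^2+(aq) + 2 IO3^-(aq)
Ksp = [Pb^2+][IO3^-]^2
Precipitation begins when Q = Ksp. With [Pb^2+] = 0.284 M:
7.86 x 10^-14 = (0.284) × [IO3^-]^2
[IO3^-] = (7.86 x 10^-14 / 2.84 × 10^-1)^(1/2) = 5.26 × 10^-7 M

[IO3^-] ≈ 5.26e-7 M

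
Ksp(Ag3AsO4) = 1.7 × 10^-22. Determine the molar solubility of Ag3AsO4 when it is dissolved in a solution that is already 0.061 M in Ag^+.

Ag3AsO4(s) ⇌ 3 Ag^+ + AsO4^3-
Ksp = [Ag^+]^3[AsO4^3-]
Let s be the molar solubility in this solution. [Ag^+] = 0.061 + 3s ≈ 0.061, [AsO4^3-] = s (common-ion effect: Ag^+ is already 0.061 M).
Ksp ≈ (0.061)^3 × s
s = 7.5 x 10^-19 M
Check: 3s = 2.2 × 10^-18 ≪ 0.061, so the approximation is valid.

s = 7.5e-19 M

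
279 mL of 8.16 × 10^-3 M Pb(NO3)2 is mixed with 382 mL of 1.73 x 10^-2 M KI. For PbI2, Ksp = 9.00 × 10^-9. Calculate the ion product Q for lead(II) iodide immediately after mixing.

Total volume = 279 + 382 = 661 mL.
[Pb^2+] = 8.16 x 10^-3 × (279/661) = 3.444 x 10^-3 M
[I^-] = 1.73 x 10^-2 × (382/661) = 9.998 x 10^-3 M
PbI2(s) <=> Pb^2+(aq) + 2 I^-(aq), so Q = [Pb^2+][I^-]^2
Q = (3.444 × 10^-3)(9.998 × 10^-3)^2 = 3.44 × 10^-7
Q > Ksp, so PbI2 will precipitate.

Q ≈ 3.44 × 10^-7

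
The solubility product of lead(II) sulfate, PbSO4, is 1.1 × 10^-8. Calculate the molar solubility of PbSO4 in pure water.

PbSO4(s) <=> Pb^2+ + SO4^2-
Ksp = [Pb^2+][SO4^2-]
With molar solubility s: [Pb^2+] = s, [SO4^2-] = s.
Ksp = (s)(s) = s^2
s = (1.1 × 10^-8)^(1/2) = 1.0 x 10^-4 M

1.0 × 10^-4 M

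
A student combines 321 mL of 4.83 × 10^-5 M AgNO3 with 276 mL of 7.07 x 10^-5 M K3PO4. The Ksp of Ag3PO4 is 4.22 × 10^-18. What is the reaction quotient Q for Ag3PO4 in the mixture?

Q = 5.73e-19

Total volume = 321 + 276 = 597 mL.
[Ag^+] = 4.83 x 10^-5 × (321/597) = 2.597 × 10^-5 M
[PO4^3-] = 7.07 × 10^-5 × (276/597) = 3.269 × 10^-5 M
Ag3PO4(s) ⇌ 3 Ag^+(aq) + PO4^3-(aq), so Q = [Ag^+]^3[PO4^3-]
Q = (2.597 x 10^-5)^3(3.269 × 10^-5) = 5.73 × 10^-19
Q < Ksp, so no precipitate of Ag3PO4 forms.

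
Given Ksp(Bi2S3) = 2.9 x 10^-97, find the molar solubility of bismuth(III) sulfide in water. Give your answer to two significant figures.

Bi2S3(s) ⇌ 2 Bi^3+ + 3 S^2-
Ksp = [Bi^3+]^2[S^2-]^3
With molar solubility s: [Bi^3+] = 2s, [S^2-] = 3s.
Substituting: Ksp = (2s)^2(3s)^3 = 108s^5
s^5 = 2.9 x 10^-97 / 108, so s = 1.9 × 10^-20 M

s ≈ 1.9e-20 M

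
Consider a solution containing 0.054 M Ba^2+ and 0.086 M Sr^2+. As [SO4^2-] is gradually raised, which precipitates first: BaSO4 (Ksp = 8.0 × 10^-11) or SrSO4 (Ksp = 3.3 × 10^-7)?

BaSO4

Precipitation of each salt starts when its ion product equals its Ksp.
For BaSO4: 8.0 × 10^-11 = 0.054 × [SO4^2-]  ⇒  [SO4^2-] = 1.5 × 10^-9 M.
For SrSO4: 3.3 × 10^-7 = 0.086 × [SO4^2-]  ⇒  [SO4^2-] = 3.8 x 10^-6 M.
The salt with the lower threshold [SO4^2-] precipitates first: BaSO4.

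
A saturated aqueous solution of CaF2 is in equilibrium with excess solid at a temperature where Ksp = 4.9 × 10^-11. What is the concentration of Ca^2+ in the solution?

CaF2(s) ⇌ Ca^2+(aq) + 2 F^-(aq)
Ksp = [Ca^2+][F^-]^2
If s mol/L of CaF2 dissolves, [Ca^2+] = s and [F^-] = 2s.
So Ksp = s × (2s)^2 = 4s^3
Solving, s = (4.9 × 10^-11/4)^(1/3) = 2.31 x 10^-4 M
[Ca^2+] = s = 2.3 × 10^-4 M

[Ca^2+] = 2.3 × 10^-4 M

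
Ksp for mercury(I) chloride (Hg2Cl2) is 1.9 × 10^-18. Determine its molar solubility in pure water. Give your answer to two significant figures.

Hg2Cl2(s) ⇌ Hg2^2+ + 2 Cl^-
Ksp = [Hg2^2+][Cl^-]^2
For each mole of Hg2Cl2 that dissolves: [Hg2^2+] = s, [Cl^-] = 2s.
So Ksp = s × (2s)^2 = 4s^3
Solving, s = (1.9 × 10^-18/4)^(1/3) = 7.8 x 10^-7 M

s ≈ 7.8e-7 M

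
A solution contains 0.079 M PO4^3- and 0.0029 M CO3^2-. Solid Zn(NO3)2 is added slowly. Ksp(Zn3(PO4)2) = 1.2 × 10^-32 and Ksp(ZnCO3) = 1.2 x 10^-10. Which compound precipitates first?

Precipitation of each salt starts when its ion product equals its Ksp.
For Zn3(PO4)2: 1.2 × 10^-32 = (0.079)^2 × [Zn^2+]^3  ⇒  [Zn^2+] = 1.2 x 10^-10 M.
For ZnCO3: 1.2 x 10^-10 = 0.0029 × [Zn^2+]  ⇒  [Zn^2+] = 4.1 × 10^-8 M.
The salt with the lower threshold [Zn^2+] precipitates first: Zn3(PO4)2.

Zn3(PO4)2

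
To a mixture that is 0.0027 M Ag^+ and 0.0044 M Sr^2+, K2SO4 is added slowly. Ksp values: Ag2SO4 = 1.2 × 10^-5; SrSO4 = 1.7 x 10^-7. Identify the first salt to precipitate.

SrSO4

Each salt begins to precipitate when Q = Ksp, i.e. when [SO4^2-] reaches its threshold.
For Ag2SO4: 1.2 × 10^-5 = (0.0027)^2 × [SO4^2-]  ⇒  [SO4^2-] = 1.6 M.
For SrSO4: 1.7 x 10^-7 = 0.0044 × [SO4^2-]  ⇒  [SO4^2-] = 3.9 × 10^-5 M.
The salt with the lower threshold [SO4^2-] precipitates first: SrSO4.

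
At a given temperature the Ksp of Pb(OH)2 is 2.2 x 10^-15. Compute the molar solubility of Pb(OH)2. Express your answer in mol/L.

Pb(OH)2(s) ⇌ Pb^2+(aq) + 2 OH^-(aq)
Ksp = [Pb^2+][OH^-]^2
With molar solubility s: [Pb^2+] = s, [OH^-] = 2s.
Substituting: Ksp = s(2s)^2 = 4s^3
s^3 = 2.2 x 10^-15 / 4, so s = 8.2 × 10^-6 M

s ≈ 8.2e-6 M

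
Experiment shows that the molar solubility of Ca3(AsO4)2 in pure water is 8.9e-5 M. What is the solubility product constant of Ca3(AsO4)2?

Ca3(AsO4)2(s) <=> 3 Ca^2+(aq) + 2 AsO4^3-(aq)
For each mole of Ca3(AsO4)2 that dissolves: [Ca^2+] = 3s, [AsO4^3-] = 2s.
Ksp = [Ca^2+]^3[AsO4^3-]^2
So Ksp = (3s)^3 × (2s)^2 = 108s^5
With s = 8.9 × 10^-5: Ksp = 6.0 × 10^-19

6.0 × 10^-19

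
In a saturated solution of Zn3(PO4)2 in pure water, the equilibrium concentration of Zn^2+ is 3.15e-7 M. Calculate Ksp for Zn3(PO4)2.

Zn3(PO4)2(s) ⇌ 3 Zn^2+(aq) + 2 PO4^3-(aq)
Stoichiometry gives [PO4^3-] = (2/3)[Zn^2+] = 2.100 × 10^-7 M.
Ksp = [Zn^2+]^3[PO4^3-]^2
Ksp = (3.15 x 10^-7)^3 × (2.100 × 10^-7)^2 = 1.38 × 10^-33

1.38 × 10^-33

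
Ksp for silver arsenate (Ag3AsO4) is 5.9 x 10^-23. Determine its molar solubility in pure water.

s ≈ 1.2 × 10^-6 M

Ag3AsO4(s) ⇌ 3 Ag^+(aq) + AsO4^3-(aq)
Ksp = [Ag^+]^3[AsO4^3-]
Let s = molar solubility. Then [Ag^+] = 3s and [AsO4^3-] = s.
Ksp = (3s)^3s = 27s^4
Solving, s = (5.9 x 10^-23/27)^(1/4) = 1.2 x 10^-6 M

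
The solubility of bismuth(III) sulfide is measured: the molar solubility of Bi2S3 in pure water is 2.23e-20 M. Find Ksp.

Bi2S3(s) ⇌ 2 Bi^3+ + 3 S^2-
With molar solubility s: [Bi^3+] = 2s, [S^2-] = 3s.
Ksp = [Bi^3+]^2[S^2-]^3
Substituting: Ksp = (2s)^2(3s)^3 = 108s^5
With s = 2.23 x 10^-20: Ksp = 5.96 × 10^-97

5.96 × 10^-97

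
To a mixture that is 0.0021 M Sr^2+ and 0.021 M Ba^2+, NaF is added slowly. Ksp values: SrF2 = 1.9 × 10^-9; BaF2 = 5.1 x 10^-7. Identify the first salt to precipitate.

SrF2

Each salt begins to precipitate when Q = Ksp, i.e. when [F^-] reaches its threshold.
For SrF2: 1.9 × 10^-9 = 0.0021 × [F^-]^2  ⇒  [F^-] = 9.5 × 10^-4 M.
For BaF2: 5.1 x 10^-7 = 0.021 × [F^-]^2  ⇒  [F^-] = 4.9 × 10^-3 M.
The salt with the lower threshold [F^-] precipitates first: SrF2.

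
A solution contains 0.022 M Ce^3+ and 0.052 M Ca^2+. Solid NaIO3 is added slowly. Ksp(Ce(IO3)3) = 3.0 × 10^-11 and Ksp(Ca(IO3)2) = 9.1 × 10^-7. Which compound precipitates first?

Ce(IO3)3

Precipitation of each salt starts when its ion product equals its Ksp.
For Ce(IO3)3: 3.0 × 10^-11 = 0.022 × [IO3^-]^3  ⇒  [IO3^-] = 1.1 × 10^-3 M.
For Ca(IO3)2: 9.1 × 10^-7 = 0.052 × [IO3^-]^2  ⇒  [IO3^-] = 4.2 × 10^-3 M.
The salt with the lower threshold [IO3^-] precipitates first: Ce(IO3)3.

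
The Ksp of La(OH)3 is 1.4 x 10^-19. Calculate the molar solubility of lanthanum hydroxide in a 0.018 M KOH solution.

2.4 x 10^-14 M

La(OH)3(s) ⇌ La^3+(aq) + 3 OH^-(aq)
Ksp = [La^3+][OH^-]^3
Let s = moles of La(OH)3 that dissolve per litre. [La^3+] = s, [OH^-] = 0.018 + 3s ≈ 0.018 (since OH^- from KOH dominates).
Ksp ≈ s × (0.018)^3
s = 2.4 × 10^-14 M
Check: 3s = 7.2 × 10^-14 ≪ 0.018, so the approximation is valid.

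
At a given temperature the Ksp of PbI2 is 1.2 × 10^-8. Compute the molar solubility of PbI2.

s = 1.4e-3 M

PbI2(s) ⇌ Pb^2+(aq) + 2 I^-(aq)
Ksp = [Pb^2+][I^-]^2
Let s = molar solubility. Then [Pb^2+] = s and [I^-] = 2s.
So Ksp = s × (2s)^2 = 4s^3
s^3 = 1.2 × 10^-8 / 4, so s = 1.4 × 10^-3 M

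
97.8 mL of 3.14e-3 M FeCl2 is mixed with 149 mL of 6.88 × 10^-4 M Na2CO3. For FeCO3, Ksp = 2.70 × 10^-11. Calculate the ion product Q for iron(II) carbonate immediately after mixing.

Total volume = 97.8 + 149 = 246.8 mL.
[Fe^2+] = 3.14 x 10^-3 × (97.8/246.8) = 1.244 × 10^-3 M
[CO3^2-] = 6.88 × 10^-4 × (149/246.8) = 4.154 x 10^-4 M
FeCO3(s) ⇌ Fe^2+ + CO3^2-, so Q = [Fe^2+][CO3^2-]
Q = (1.244 x 10^-3)(4.154 × 10^-4) = 5.17 × 10^-7
Q > Ksp, so FeCO3 will precipitate.

Q ≈ 5.17e-7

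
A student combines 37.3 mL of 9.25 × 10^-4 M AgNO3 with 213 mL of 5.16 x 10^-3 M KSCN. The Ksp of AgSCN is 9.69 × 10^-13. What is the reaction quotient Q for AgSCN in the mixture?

6.05 × 10^-7

Total volume = 37.3 + 213 = 250.3 mL.
[Ag^+] = 9.25 × 10^-4 × (37.3/250.3) = 1.378 × 10^-4 M
[SCN^-] = 5.16 x 10^-3 × (213/250.3) = 4.391 × 10^-3 M
AgSCN(s) ⇌ Ag^+(aq) + SCN^-(aq), so Q = [Ag^+][SCN^-]
Q = (1.378 × 10^-4)(4.391 x 10^-3) = 6.05 × 10^-7
Q > Ksp, so AgSCN will precipitate.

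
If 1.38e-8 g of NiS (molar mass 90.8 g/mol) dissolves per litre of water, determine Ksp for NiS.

Molar solubility s = (1.38 × 10^-8 g/L) / (90.8 g/mol) = 1.520 x 10^-10 M.
NiS(s) ⇌ Ni^2+(aq) + S^2-(aq)
With molar solubility s: [Ni^2+] = s, [S^2-] = s.
Ksp = [Ni^2+][S^2-]
Ksp = s^2
With s = 1.520 x 10^-10: Ksp = 2.31 × 10^-20

Ksp = 2.31e-20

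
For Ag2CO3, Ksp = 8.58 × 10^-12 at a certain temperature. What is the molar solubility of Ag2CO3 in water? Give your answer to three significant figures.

s = 1.29 × 10^-4 M

Ag2CO3(s) <=> 2 Ag^+ + CO3^2-
Ksp = [Ag^+]^2[CO3^2-]
For each mole of Ag2CO3 that dissolves: [Ag^+] = 2s, [CO3^2-] = s.
Substituting: Ksp = (2s)^2s = 4s^3
Solving, s = (8.58 × 10^-12/4)^(1/3) = 1.29 x 10^-4 M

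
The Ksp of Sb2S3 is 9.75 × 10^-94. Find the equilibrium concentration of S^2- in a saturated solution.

Sb2S3(s) <=> 2 Sb^3+ + 3 S^2-
Ksp = [Sb^3+]^2[S^2-]^3
If s mol/L of Sb2S3 dissolves, [Sb^3+] = 2s and [S^2-] = 3s.
So Ksp = (2s)^2 × (3s)^3 = 108s^5
s = (9.75 × 10^-94 / 108)^(1/5) = 9.798 × 10^-20 M
[S^2-] = 3s = 2.94 × 10^-19 M

[S^2-] ≈ 2.94e-19 M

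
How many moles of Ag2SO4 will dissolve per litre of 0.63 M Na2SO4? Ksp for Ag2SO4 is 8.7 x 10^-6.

Ag2SO4(s) ⇌ 2 Ag^+ + SO4^2-
Ksp = [Ag^+]^2[SO4^2-]
If s mol/L dissolves here, [Ag^+] = 2s, [SO4^2-] = 0.63 + s ≈ 0.63 (Ksp is small, so little additional dissolves).
Ksp ≈ (2s)^2 × 0.63
s = 1.9 × 10^-3 M
Check: s = 1.9 x 10^-3 ≪ 0.63, so the approximation is valid.

1.9 × 10^-3 M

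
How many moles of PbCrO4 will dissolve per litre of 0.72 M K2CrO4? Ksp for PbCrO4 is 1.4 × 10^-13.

PbCrO4(s) ⇌ Pb^2+(aq) + CrO4^2-(aq)
Ksp = [Pb^2+][CrO4^2-]
If s mol/L dissolves here, [Pb^2+] = s, [CrO4^2-] = 0.72 + s ≈ 0.72 (Ksp is small, so little additional dissolves).
Ksp ≈ s × 0.72
s = 1.9 × 10^-13 M
Check: s = 1.9 × 10^-13 ≪ 0.72, so the approximation is valid.

s ≈ 1.9 × 10^-13 M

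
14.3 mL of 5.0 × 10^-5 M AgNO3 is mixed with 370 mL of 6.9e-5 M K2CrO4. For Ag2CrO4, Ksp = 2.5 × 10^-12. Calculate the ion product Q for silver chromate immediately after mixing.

Total volume = 14.3 + 370 = 384.3 mL.
[Ag^+] = 5.0 × 10^-5 × (14.3/384.3) = 1.86 × 10^-6 M
[CrO4^2-] = 6.9 × 10^-5 × (370/384.3) = 6.64 x 10^-5 M
Ag2CrO4(s) ⇌ 2 Ag^+(aq) + CrO4^2-(aq), so Q = [Ag^+]^2[CrO4^2-]
Q = (1.86 x 10^-6)^2(6.64 x 10^-5) = 2.3 × 10^-16
Q < Ksp, so no precipitate of Ag2CrO4 forms.

2.3e-16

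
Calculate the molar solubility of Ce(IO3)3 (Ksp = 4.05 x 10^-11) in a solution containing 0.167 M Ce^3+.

Ce(IO3)3(s) <=> Ce^3+ + 3 IO3^-
Ksp = [Ce^3+][IO3^-]^3
If s mol/L dissolves here, [Ce^3+] = 0.167 + s ≈ 0.167, [IO3^-] = 3s (common-ion effect: Ce^3+ is already 0.167 M).
Ksp ≈ 0.167 × (3s)^3
s = 2.08 x 10^-4 M
Check: s = 2.1 × 10^-4 ≪ 0.167, so the approximation is valid.

s = 2.08 x 10^-4 M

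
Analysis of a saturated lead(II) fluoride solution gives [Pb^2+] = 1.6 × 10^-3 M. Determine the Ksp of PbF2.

PbF2(s) ⇌ Pb^2+ + 2 F^-
Stoichiometry gives [F^-] = (2/1)[Pb^2+] = 3.20 × 10^-3 M.
Ksp = [Pb^2+][F^-]^2
Ksp = 1.6 x 10^-3 × (3.20 × 10^-3)^2 = 1.6 x 10^-8

1.6 × 10^-8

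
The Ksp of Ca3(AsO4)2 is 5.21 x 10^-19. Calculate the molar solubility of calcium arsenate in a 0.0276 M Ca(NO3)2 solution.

Ca3(AsO4)2(s) ⇌ 3 Ca^2+(aq) + 2 AsO4^3-(aq)
Ksp = [Ca^2+]^3[AsO4^3-]^2
Let s = moles of Ca3(AsO4)2 that dissolve per litre. [Ca^2+] = 0.0276 + 3s ≈ 0.0276, [AsO4^3-] = 2s (since Ca^2+ from Ca(NO3)2 dominates).
Ksp ≈ (0.0276)^3 × (2s)^2
s = 7.87 x 10^-8 M
Check: 3s = 2.4 × 10^-7 ≪ 0.0276, so the approximation is valid.

7.87 x 10^-8 M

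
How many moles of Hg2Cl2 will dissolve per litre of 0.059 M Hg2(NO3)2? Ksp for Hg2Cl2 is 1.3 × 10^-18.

s ≈ 2.3 × 10^-9 M

Hg2Cl2(s) ⇌ Hg2^2+(aq) + 2 Cl^-(aq)
Ksp = [Hg2^2+][Cl^-]^2
Let s be the molar solubility in this solution. [Hg2^2+] = 0.059 + s ≈ 0.059, [Cl^-] = 2s (since Hg2^2+ from Hg2(NO3)2 dominates).
Ksp ≈ 0.059 × (2s)^2
s = 2.3 × 10^-9 M
Check: s = 2.3 x 10^-9 ≪ 0.059, so the approximation is valid.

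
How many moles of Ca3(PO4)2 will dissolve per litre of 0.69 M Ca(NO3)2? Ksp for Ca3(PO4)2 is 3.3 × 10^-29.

s = 5.0 × 10^-15 M

Ca3(PO4)2(s) ⇌ 3 Ca^2+ + 2 PO4^3-
Ksp = [Ca^2+]^3[PO4^3-]^2
Let s be the molar solubility in this solution. [Ca^2+] = 0.69 + 3s ≈ 0.69, [PO4^3-] = 2s (common-ion effect: Ca^2+ is already 0.69 M).
Ksp ≈ (0.69)^3 × (2s)^2
s = 5.0 x 10^-15 M
Check: 3s = 1.5 x 10^-14 ≪ 0.69, so the approximation is valid.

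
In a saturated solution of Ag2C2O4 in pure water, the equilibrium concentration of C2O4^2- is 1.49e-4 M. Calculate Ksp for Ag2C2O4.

Ksp ≈ 1.32 x 10^-11

Ag2C2O4(s) <=> 2 Ag^+(aq) + C2O4^2-(aq)
Stoichiometry gives [Ag^+] = (2/1)[C2O4^2-] = 2.980 × 10^-4 M.
Ksp = [Ag^+]^2[C2O4^2-]
Ksp = (2.980 x 10^-4)^2 × 1.49 × 10^-4 = 1.32 × 10^-11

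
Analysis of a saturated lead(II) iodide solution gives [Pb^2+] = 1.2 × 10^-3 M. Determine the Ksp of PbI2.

Ksp = 6.9 × 10^-9

PbI2(s) ⇌ Pb^2+(aq) + 2 I^-(aq)
Stoichiometry gives [I^-] = (2/1)[Pb^2+] = 2.40 × 10^-3 M.
Ksp = [Pb^2+][I^-]^2
Ksp = 1.2 x 10^-3 × (2.40 × 10^-3)^2 = 6.9 x 10^-9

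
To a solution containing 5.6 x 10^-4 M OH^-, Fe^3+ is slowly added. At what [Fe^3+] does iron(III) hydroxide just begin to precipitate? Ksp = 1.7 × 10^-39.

Fe(OH)3(s) ⇌ Fe^3+ + 3 OH^-
Ksp = [Fe^3+][OH^-]^3
Precipitation begins when Q = Ksp. With [OH^-] = 5.6 x 10^-4 M:
1.7 × 10^-39 = (5.6 x 10^-4)^3 × [Fe^3+]
[Fe^3+] = (1.7 × 10^-39 / 1.76 × 10^-10) = 9.7 × 10^-30 M

[Fe^3+] = 9.7 × 10^-30 M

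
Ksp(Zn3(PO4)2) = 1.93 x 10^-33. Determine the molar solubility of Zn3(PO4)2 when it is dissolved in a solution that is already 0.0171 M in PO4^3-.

s = 6.25e-11 M

Zn3(PO4)2(s) <=> 3 Zn^2+ + 2 PO4^3-
Ksp = [Zn^2+]^3[PO4^3-]^2
Let s = moles of Zn3(PO4)2 that dissolve per litre. [Zn^2+] = 3s, [PO4^3-] = 0.0171 + 2s ≈ 0.0171 (since the PO4^3- already present dominates).
Ksp ≈ (3s)^3 × (0.0171)^2
s = 6.25 x 10^-11 M
Check: 2s = 1.3 × 10^-10 ≪ 0.0171, so the approximation is valid.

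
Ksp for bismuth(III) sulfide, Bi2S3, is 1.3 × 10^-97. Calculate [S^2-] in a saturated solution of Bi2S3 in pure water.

[S^2-] = 4.9 x 10^-20 M

Bi2S3(s) ⇌ 2 Bi^3+ + 3 S^2-
Ksp = [Bi^3+]^2[S^2-]^3
Let s = molar solubility. Then [Bi^3+] = 2s and [S^2-] = 3s.
Ksp = (2s)^2(3s)^3 = 108s^5
s^5 = 1.3 × 10^-97 / 108, so s = 1.64 × 10^-20 M
[S^2-] = 3s = 4.9 x 10^-20 M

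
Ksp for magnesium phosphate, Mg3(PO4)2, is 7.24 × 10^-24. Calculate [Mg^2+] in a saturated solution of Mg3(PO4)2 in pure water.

[Mg^2+] = 2.77e-5 M

Mg3(PO4)2(s) <=> 3 Mg^2+(aq) + 2 PO4^3-(aq)
Ksp = [Mg^2+]^3[PO4^3-]^2
For each mole of Mg3(PO4)2 that dissolves: [Mg^2+] = 3s, [PO4^3-] = 2s.
So Ksp = (3s)^3 × (2s)^2 = 108s^5
s^5 = 7.24 × 10^-24 / 108, so s = 9.231 × 10^-6 M
[Mg^2+] = 3s = 2.77 × 10^-5 M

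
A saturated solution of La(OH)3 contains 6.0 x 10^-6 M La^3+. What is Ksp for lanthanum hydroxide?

Ksp ≈ 3.5 × 10^-20

La(OH)3(s) ⇌ La^3+ + 3 OH^-
Stoichiometry gives [OH^-] = (3/1)[La^3+] = 1.80 × 10^-5 M.
Ksp = [La^3+][OH^-]^3
Ksp = 6.0 x 10^-6 × (1.80 × 10^-5)^3 = 3.5 × 10^-20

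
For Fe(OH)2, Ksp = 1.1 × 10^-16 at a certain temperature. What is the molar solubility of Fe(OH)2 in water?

s = 3.0e-6 M

Fe(OH)2(s) ⇌ Fe^2+(aq) + 2 OH^-(aq)
Ksp = [Fe^2+][OH^-]^2
Let s = molar solubility. Then [Fe^2+] = s and [OH^-] = 2s.
Ksp = s(2s)^2 = 4s^3
s = (1.1 × 10^-16 / 4)^(1/3) = 3.0 × 10^-6 M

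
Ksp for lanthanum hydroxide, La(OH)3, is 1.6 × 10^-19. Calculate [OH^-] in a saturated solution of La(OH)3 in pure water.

La(OH)3(s) <=> La^3+(aq) + 3 OH^-(aq)
Ksp = [La^3+][OH^-]^3
With molar solubility s: [La^3+] = s, [OH^-] = 3s.
Ksp = s(3s)^3 = 27s^4
Solving, s = (1.6 × 10^-19/27)^(1/4) = 8.77 x 10^-6 M
[OH^-] = 3s = 2.6 × 10^-5 M

2.6e-5 M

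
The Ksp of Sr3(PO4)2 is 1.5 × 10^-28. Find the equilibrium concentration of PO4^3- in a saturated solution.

[PO4^3-] ≈ 2.1 x 10^-6 M

Sr3(PO4)2(s) <=> 3 Sr^2+(aq) + 2 PO4^3-(aq)
Ksp = [Sr^2+]^3[PO4^3-]^2
For each mole of Sr3(PO4)2 that dissolves: [Sr^2+] = 3s, [PO4^3-] = 2s.
So Ksp = (3s)^3 × (2s)^2 = 108s^5
Solving, s = (1.5 × 10^-28/108)^(1/5) = 1.07 × 10^-6 M
[PO4^3-] = 2s = 2.1 x 10^-6 M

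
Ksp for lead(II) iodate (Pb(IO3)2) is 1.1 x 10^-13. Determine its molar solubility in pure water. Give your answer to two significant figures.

s ≈ 3.0e-5 M

Pb(IO3)2(s) ⇌ Pb^2+(aq) + 2 IO3^-(aq)
Ksp = [Pb^2+][IO3^-]^2
If s mol/L of Pb(IO3)2 dissolves, [Pb^2+] = s and [IO3^-] = 2s.
Ksp = s(2s)^2 = 4s^3
s^3 = 1.1 x 10^-13 / 4, so s = 3.0 × 10^-5 M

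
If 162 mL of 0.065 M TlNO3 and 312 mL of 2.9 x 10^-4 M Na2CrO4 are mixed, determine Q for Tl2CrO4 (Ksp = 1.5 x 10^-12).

Q = 9.4 × 10^-8

Total volume = 162 + 312 = 474 mL.
[Tl^+] = 6.5 × 10^-2 × (162/474) = 2.22 × 10^-2 M
[CrO4^2-] = 2.9 × 10^-4 × (312/474) = 1.91 × 10^-4 M
Tl2CrO4(s) ⇌ 2 Tl^+(aq) + CrO4^2-(aq), so Q = [Tl^+]^2[CrO4^2-]
Q = (2.22 x 10^-2)^2(1.91 × 10^-4) = 9.4 x 10^-8
Q > Ksp, so Tl2CrO4 will precipitate.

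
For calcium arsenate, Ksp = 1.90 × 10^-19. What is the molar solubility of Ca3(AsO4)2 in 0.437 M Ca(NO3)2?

s ≈ 7.54 x 10^-10 M

Ca3(AsO4)2(s) ⇌ 3 Ca^2+ + 2 AsO4^3-
Ksp = [Ca^2+]^3[AsO4^3-]^2
Let s be the molar solubility in this solution. [Ca^2+] = 0.437 + 3s ≈ 0.437, [AsO4^3-] = 2s (common-ion effect: Ca^2+ is already 0.437 M).
Ksp ≈ (0.437)^3 × (2s)^2
s = 7.54 x 10^-10 M
Check: 3s = 2.3 x 10^-9 ≪ 0.437, so the approximation is valid.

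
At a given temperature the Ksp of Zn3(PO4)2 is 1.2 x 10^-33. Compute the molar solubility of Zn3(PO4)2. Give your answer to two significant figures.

1.0e-7 M

Zn3(PO4)2(s) <=> 3 Zn^2+(aq) + 2 PO4^3-(aq)
Ksp = [Zn^2+]^3[PO4^3-]^2
If s mol/L of Zn3(PO4)2 dissolves, [Zn^2+] = 3s and [PO4^3-] = 2s.
Ksp = (3s)^3(2s)^2 = 108s^5
s = (1.2 x 10^-33 / 108)^(1/5) = 1.0 × 10^-7 M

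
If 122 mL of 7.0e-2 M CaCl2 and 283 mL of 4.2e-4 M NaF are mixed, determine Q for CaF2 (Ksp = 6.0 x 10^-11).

1.8 x 10^-9

Total volume = 122 + 283 = 405 mL.
[Ca^2+] = 7.0 x 10^-2 × (122/405) = 2.11 × 10^-2 M
[F^-] = 4.2 x 10^-4 × (283/405) = 2.93 x 10^-4 M
CaF2(s) ⇌ Ca^2+ + 2 F^-, so Q = [Ca^2+][F^-]^2
Q = (2.11 × 10^-2)(2.93 × 10^-4)^2 = 1.8 × 10^-9
Q > Ksp, so CaF2 will precipitate.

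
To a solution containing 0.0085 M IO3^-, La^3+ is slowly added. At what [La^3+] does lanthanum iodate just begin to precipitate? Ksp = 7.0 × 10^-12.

[La^3+] = 1.1 × 10^-5 M

La(IO3)3(s) <=> La^3+ + 3 IO3^-
Ksp = [La^3+][IO3^-]^3
Precipitation begins when Q = Ksp. With [IO3^-] = 0.0085 M:
7.0 × 10^-12 = (0.0085)^3 × [La^3+]
[La^3+] = (7.0 × 10^-12 / 6.14 x 10^-7) = 1.1 x 10^-5 M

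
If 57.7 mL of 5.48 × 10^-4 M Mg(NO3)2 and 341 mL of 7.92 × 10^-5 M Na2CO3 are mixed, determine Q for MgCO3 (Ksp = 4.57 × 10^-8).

5.37 × 10^-9

Total volume = 57.7 + 341 = 398.7 mL.
[Mg^2+] = 5.48 × 10^-4 × (57.7/398.7) = 7.931 × 10^-5 M
[CO3^2-] = 7.92 × 10^-5 × (341/398.7) = 6.774 × 10^-5 M
MgCO3(s) ⇌ Mg^2+ + CO3^2-, so Q = [Mg^2+][CO3^2-]
Q = (7.931 × 10^-5)(6.774 × 10^-5) = 5.37 × 10^-9
Q < Ksp, so no precipitate of MgCO3 forms.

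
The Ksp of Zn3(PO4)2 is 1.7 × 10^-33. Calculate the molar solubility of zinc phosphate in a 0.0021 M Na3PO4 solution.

Zn3(PO4)2(s) ⇌ 3 Zn^2+(aq) + 2 PO4^3-(aq)
Ksp = [Zn^2+]^3[PO4^3-]^2
If s mol/L dissolves here, [Zn^2+] = 3s, [PO4^3-] = 0.0021 + 2s ≈ 0.0021 (since PO4^3- from Na3PO4 dominates).
Ksp ≈ (3s)^3 × (0.0021)^2
s = 2.4 × 10^-10 M
Check: 2s = 4.9 x 10^-10 ≪ 0.0021, so the approximation is valid.

2.4 × 10^-10 M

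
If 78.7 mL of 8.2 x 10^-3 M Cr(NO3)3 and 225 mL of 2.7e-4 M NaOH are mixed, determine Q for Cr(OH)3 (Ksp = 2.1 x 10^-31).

Total volume = 78.7 + 225 = 303.7 mL.
[Cr^3+] = 8.2 × 10^-3 × (78.7/303.7) = 2.12 × 10^-3 M
[OH^-] = 2.7 × 10^-4 × (225/303.7) = 2.00 x 10^-4 M
Cr(OH)3(s) <=> Cr^3+(aq) + 3 OH^-(aq), so Q = [Cr^3+][OH^-]^3
Q = (2.12 × 10^-3)(2.00 × 10^-4)^3 = 1.7 × 10^-14
Q > Ksp, so Cr(OH)3 will precipitate.

Q = 1.7 × 10^-14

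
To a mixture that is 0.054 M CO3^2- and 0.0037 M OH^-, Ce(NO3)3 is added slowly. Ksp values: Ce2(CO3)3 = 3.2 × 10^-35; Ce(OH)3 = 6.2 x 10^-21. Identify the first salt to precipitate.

Ce2(CO3)3

Precipitation of each salt starts when its ion product equals its Ksp.
For Ce2(CO3)3: 3.2 × 10^-35 = (0.054)^3 × [Ce^3+]^2  ⇒  [Ce^3+] = 4.5 x 10^-16 M.
For Ce(OH)3: 6.2 x 10^-21 = (0.0037)^3 × [Ce^3+]  ⇒  [Ce^3+] = 1.2 × 10^-13 M.
The salt with the lower threshold [Ce^3+] precipitates first: Ce2(CO3)3.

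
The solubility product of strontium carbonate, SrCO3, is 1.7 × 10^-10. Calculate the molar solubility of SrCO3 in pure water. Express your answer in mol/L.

SrCO3(s) ⇌ Sr^2+ + CO3^2-
Ksp = [Sr^2+][CO3^2-]
With molar solubility s: [Sr^2+] = s, [CO3^2-] = s.
Ksp = s^2
s = √(1.7 × 10^-10) = 1.3 × 10^-5 M

1.3 × 10^-5 M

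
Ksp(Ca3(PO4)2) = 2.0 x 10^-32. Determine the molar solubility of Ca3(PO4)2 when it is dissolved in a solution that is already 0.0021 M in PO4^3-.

Ca3(PO4)2(s) <=> 3 Ca^2+(aq) + 2 PO4^3-(aq)
Ksp = [Ca^2+]^3[PO4^3-]^2
Let s = moles of Ca3(PO4)2 that dissolve per litre. [Ca^2+] = 3s, [PO4^3-] = 0.0021 + 2s ≈ 0.0021 (since the PO4^3- already present dominates).
Ksp ≈ (3s)^3 × (0.0021)^2
s = 5.5 × 10^-10 M
Check: 2s = 1.1 x 10^-9 ≪ 0.0021, so the approximation is valid.

s ≈ 5.5 x 10^-10 M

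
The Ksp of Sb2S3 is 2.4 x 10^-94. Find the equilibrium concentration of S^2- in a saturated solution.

Sb2S3(s) <=> 2 Sb^3+(aq) + 3 S^2-(aq)
Ksp = [Sb^3+]^2[S^2-]^3
If s mol/L of Sb2S3 dissolves, [Sb^3+] = 2s and [S^2-] = 3s.
Ksp = (2s)^2(3s)^3 = 108s^5
s = (2.4 x 10^-94 / 108)^(1/5) = 7.40 x 10^-20 M
[S^2-] = 3s = 2.2 × 10^-19 M

2.2 × 10^-19 M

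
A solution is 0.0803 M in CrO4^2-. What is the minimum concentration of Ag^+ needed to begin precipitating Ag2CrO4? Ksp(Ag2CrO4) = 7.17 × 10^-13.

Ag2CrO4(s) ⇌ 2 Ag^+ + CrO4^2-
Ksp = [Ag^+]^2[CrO4^2-]
Precipitation begins when Q = Ksp. With [CrO4^2-] = 0.0803 M:
7.17 × 10^-13 = (0.0803) × [Ag^+]^2
[Ag^+] = (7.17 × 10^-13 / 8.03 × 10^-2)^(1/2) = 2.99 × 10^-6 M

[Ag^+] ≈ 2.99 × 10^-6 M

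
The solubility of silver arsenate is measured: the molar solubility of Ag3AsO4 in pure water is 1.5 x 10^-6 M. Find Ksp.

Ksp = 1.4 x 10^-22

Ag3AsO4(s) <=> 3 Ag^+ + AsO4^3-
For each mole of Ag3AsO4 that dissolves: [Ag^+] = 3s, [AsO4^3-] = s.
Ksp = [Ag^+]^3[AsO4^3-]
So Ksp = (3s)^3 × s = 27s^4
With s = 1.5 × 10^-6: Ksp = 1.4 × 10^-22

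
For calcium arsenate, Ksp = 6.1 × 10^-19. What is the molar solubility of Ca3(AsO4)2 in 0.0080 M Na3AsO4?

s ≈ 7.1e-6 M

Ca3(AsO4)2(s) ⇌ 3 Ca^2+(aq) + 2 AsO4^3-(aq)
Ksp = [Ca^2+]^3[AsO4^3-]^2
Let s = moles of Ca3(AsO4)2 that dissolve per litre. [Ca^2+] = 3s, [AsO4^3-] = 0.0080 + 2s ≈ 0.0080 (since AsO4^3- from Na3AsO4 dominates).
Ksp ≈ (3s)^3 × (0.0080)^2
s = 7.1 x 10^-6 M
Check: 2s = 1.4 x 10^-5 ≪ 0.0080, so the approximation is valid.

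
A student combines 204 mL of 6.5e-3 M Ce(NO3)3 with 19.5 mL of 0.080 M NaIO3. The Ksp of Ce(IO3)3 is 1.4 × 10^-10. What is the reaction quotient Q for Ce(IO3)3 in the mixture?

Total volume = 204 + 19.5 = 223.5 mL.
[Ce^3+] = 6.5 × 10^-3 × (204/223.5) = 5.93 × 10^-3 M
[IO3^-] = 8.0 × 10^-2 × (19.5/223.5) = 6.98 × 10^-3 M
Ce(IO3)3(s) <=> Ce^3+(aq) + 3 IO3^-(aq), so Q = [Ce^3+][IO3^-]^3
Q = (5.93 × 10^-3)(6.98 × 10^-3)^3 = 2.0 × 10^-9
Q > Ksp, so Ce(IO3)3 will precipitate.

Q ≈ 2.0e-9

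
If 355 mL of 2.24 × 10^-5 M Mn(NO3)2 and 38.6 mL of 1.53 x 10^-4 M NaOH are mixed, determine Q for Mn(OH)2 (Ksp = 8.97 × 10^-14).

Q ≈ 4.55e-15

Total volume = 355 + 38.6 = 393.6 mL.
[Mn^2+] = 2.24 x 10^-5 × (355/393.6) = 2.020 × 10^-5 M
[OH^-] = 1.53 x 10^-4 × (38.6/393.6) = 1.500 × 10^-5 M
Mn(OH)2(s) ⇌ Mn^2+ + 2 OH^-, so Q = [Mn^2+][OH^-]^2
Q = (2.020 × 10^-5)(1.500 × 10^-5)^2 = 4.55 x 10^-15
Q < Ksp, so no precipitate of Mn(OH)2 forms.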